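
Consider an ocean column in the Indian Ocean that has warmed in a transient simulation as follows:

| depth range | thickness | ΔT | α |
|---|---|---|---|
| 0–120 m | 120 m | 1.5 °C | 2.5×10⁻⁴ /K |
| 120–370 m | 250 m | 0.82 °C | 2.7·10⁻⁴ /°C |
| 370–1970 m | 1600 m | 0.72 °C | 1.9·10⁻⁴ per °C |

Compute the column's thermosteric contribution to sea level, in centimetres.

Δh ≈ 32 cm

0–120 m: 120 × 2.5×10⁻⁴ × 1.5 = 0.04500 m
2.7×10⁻⁴ × 250 × 0.82 = 0.05535 m
Layer 3: 1600 × 1.9×10⁻⁴ × 0.72 = 0.21888 m
Δh = 0.04500 + 0.05535 + 0.21888 = 0.31923 m ≈ 32 cm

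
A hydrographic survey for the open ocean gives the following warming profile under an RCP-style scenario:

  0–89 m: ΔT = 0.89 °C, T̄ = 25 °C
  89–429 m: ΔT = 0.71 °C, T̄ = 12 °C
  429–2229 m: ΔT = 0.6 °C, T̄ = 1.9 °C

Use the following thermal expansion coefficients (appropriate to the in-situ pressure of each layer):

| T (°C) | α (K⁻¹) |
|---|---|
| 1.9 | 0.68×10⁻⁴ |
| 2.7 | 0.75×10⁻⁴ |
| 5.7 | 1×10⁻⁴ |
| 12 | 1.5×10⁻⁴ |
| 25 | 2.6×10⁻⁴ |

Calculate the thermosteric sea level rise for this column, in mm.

Δh = 130 mm

Layer 1 at 25 °C → α = 2.6×10⁻⁴ K⁻¹
Layer 2 at 12 °C → α = 1.5×10⁻⁴ K⁻¹
Layer 3 at 1.9 °C → α = 0.68×10⁻⁴ K⁻¹
Layer 1: 2.6×10⁻⁴ × 89 × 0.89 = 0.0205946 m
0.71 × 1.5×10⁻⁴ × 340 = 0.03621 m
1800 × 0.6 × 0.68×10⁻⁴ = 0.07344 m
Δh = 0.0205946 + 0.03621 + 0.07344 = 0.1302446 m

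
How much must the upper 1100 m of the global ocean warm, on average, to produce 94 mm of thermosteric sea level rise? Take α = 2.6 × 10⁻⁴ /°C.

ΔT ≈ 0.33 K

ΔT = Δh/(αH) = 0.094 / (2.6×10⁻⁴ × 1100) ≈ 0.3287 K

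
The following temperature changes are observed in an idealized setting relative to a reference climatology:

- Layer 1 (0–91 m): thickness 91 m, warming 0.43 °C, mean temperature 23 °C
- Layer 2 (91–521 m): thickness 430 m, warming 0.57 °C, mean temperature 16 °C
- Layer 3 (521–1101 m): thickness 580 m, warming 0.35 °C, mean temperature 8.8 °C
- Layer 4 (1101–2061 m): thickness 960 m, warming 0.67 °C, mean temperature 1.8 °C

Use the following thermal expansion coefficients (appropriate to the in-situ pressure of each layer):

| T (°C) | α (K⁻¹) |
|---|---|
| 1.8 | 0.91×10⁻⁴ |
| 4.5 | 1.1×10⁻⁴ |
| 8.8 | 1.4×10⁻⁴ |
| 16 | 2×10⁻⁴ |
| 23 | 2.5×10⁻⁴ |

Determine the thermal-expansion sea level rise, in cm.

14.6 cm

Layer 1 at 23 °C → α = 2.5×10⁻⁴ K⁻¹
Layer 2 at 16 °C → α = 2×10⁻⁴ K⁻¹
Layer 3 at 8.8 °C → α = 1.4×10⁻⁴ K⁻¹
Layer 4 at 1.8 °C → α = 0.91×10⁻⁴ K⁻¹
0–91 m: 91 × 0.43 × 2.5×10⁻⁴ = 0.0097825 m
91–521 m: 430 × 0.57 × 2×10⁻⁴ = 0.04902 m
521–1101 m: 0.35 × 1.4×10⁻⁴ × 580 = 0.02842 m
Layer 4: 0.91×10⁻⁴ × 960 × 0.67 = 0.0585312 m
Δh = 0.0097825 + 0.04902 + 0.02842 + 0.0585312 = 0.1457537 m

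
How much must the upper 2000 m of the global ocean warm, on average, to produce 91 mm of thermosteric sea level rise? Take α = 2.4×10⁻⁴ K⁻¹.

ΔT ≈ 0.190 K

ΔT = Δh/(αH) = 0.091 / (2.4×10⁻⁴ × 2000) ≈ 0.1896 K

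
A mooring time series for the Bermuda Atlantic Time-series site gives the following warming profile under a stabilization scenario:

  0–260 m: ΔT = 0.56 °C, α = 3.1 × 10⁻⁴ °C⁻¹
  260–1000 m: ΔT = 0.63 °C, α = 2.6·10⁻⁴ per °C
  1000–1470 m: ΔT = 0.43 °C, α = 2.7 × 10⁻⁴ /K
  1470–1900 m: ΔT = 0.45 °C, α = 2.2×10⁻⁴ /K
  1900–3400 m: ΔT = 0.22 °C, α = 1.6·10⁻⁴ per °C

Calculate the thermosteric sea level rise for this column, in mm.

Δh = 320 mm

0–260 m: 3.1×10⁻⁴ × 0.56 × 260 = 0.045136 m
Layer 2: 740 × 2.6×10⁻⁴ × 0.63 = 0.121212 m
1000–1470 m: 470 × 0.43 × 2.7×10⁻⁴ = 0.054567 m
Layer 4: 2.2×10⁻⁴ × 430 × 0.45 = 0.04257 m
1900–3400 m: 0.22 × 1500 × 1.6×10⁻⁴ = 0.05280 m
Δh = 0.045136 + 0.121212 + 0.054567 + 0.04257 + 0.05280 = 0.316285 m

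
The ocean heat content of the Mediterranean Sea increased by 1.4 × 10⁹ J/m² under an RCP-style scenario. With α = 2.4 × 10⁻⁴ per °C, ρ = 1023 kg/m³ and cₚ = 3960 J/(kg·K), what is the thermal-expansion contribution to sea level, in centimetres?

Δh = αQ/(ρcₚ) = 2.4×10⁻⁴ × 1.4×10⁹ / (1023 × 3960) ≈ 0.082941 m

8.29 cm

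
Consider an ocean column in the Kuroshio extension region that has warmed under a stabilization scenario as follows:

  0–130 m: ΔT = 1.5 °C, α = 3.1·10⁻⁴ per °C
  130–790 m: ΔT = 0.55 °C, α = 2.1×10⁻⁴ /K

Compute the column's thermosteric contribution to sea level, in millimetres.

Δh ≈ 137 mm

0–130 m: 3.1×10⁻⁴ × 130 × 1.5 = 0.06045 m
130–790 m: 0.55 × 660 × 2.1×10⁻⁴ = 0.07623 m
Δh = 0.06045 + 0.07623 = 0.13668 m ≈ 137 mm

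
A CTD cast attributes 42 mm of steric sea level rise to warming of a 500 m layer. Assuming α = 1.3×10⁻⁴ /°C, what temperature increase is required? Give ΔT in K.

ΔT ≈ 0.646 K

ΔT = Δh/(αH) = 0.042 / (1.3×10⁻⁴ × 500) ≈ 0.6462 K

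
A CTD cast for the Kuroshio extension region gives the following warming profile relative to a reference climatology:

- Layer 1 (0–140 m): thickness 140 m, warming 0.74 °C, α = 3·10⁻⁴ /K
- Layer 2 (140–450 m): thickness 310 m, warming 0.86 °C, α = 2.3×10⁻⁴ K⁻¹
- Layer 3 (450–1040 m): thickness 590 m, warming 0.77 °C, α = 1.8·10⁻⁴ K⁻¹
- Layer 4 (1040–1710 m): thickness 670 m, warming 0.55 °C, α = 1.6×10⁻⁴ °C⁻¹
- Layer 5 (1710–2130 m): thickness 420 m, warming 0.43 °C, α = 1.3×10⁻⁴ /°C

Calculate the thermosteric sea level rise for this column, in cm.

Δh ≈ 26 cm

0–140 m: 140 × 0.74 × 3×10⁻⁴ = 0.03108 m
Layer 2: 310 × 0.86 × 2.3×10⁻⁴ = 0.061318 m
Layer 3: 1.8×10⁻⁴ × 590 × 0.77 = 0.081774 m
Layer 4: 1.6×10⁻⁴ × 670 × 0.55 = 0.05896 m
1710–2130 m: 0.43 × 1.3×10⁻⁴ × 420 = 0.023478 m
Δh = 0.03108 + 0.061318 + 0.081774 + 0.05896 + 0.023478 = 0.25661 m ≈ 26 cm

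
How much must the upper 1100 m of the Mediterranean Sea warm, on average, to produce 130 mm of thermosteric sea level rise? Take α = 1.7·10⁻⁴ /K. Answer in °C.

0.695 °C

ΔT = Δh/(αH) = 0.13 / (1.7×10⁻⁴ × 1100) ≈ 0.6952 °C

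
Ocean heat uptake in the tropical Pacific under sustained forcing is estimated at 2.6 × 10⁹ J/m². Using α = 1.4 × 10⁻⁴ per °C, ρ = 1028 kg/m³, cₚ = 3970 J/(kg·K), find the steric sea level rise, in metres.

Δh = 0.0892 m

Δh = αQ/(ρcₚ) = 1.4×10⁻⁴ × 2.6×10⁹ / (1028 × 3970) ≈ 0.08919 m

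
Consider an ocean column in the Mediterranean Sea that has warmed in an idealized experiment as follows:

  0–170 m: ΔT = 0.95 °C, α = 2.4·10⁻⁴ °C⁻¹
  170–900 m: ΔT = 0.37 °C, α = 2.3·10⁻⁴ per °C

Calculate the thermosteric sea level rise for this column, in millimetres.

101 mm

Layer 1: 0.95 × 2.4×10⁻⁴ × 170 = 0.03876 m
730 × 0.37 × 2.3×10⁻⁴ = 0.062123 m
Δh = 0.03876 + 0.062123 = 0.100883 m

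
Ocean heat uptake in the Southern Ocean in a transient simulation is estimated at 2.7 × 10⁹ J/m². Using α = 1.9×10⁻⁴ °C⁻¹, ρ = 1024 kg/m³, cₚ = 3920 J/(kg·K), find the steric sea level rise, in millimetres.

about 130 mm

Δh = αQ/(ρcₚ) = 1.9×10⁻⁴ × 2.7×10⁹ / (1024 × 3920) ≈ 0.12780 m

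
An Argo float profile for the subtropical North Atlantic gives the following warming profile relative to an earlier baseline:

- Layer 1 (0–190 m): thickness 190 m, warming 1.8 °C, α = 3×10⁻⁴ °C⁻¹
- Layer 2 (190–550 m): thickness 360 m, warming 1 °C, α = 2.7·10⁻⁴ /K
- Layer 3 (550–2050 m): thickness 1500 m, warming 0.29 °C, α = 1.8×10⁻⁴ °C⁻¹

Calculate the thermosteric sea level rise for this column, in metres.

1.8 × 190 × 3×10⁻⁴ = 0.10260 m
360 × 2.7×10⁻⁴ × 1 = 0.09720 m
0.29 × 1.8×10⁻⁴ × 1500 = 0.07830 m
Δh = 0.10260 + 0.09720 + 0.07830 = 0.27810 m ≈ 0.278 m

about 0.278 m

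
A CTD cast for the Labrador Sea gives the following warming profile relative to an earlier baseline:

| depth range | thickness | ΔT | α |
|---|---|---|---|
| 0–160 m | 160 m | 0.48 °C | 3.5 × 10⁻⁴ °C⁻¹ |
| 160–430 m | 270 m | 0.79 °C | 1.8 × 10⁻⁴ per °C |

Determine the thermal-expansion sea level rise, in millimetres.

Layer 1: 0.48 × 3.5×10⁻⁴ × 160 = 0.02688 m
Layer 2: 0.79 × 1.8×10⁻⁴ × 270 = 0.038394 m
Δh = 0.02688 + 0.038394 = 0.065274 m

65.3 mm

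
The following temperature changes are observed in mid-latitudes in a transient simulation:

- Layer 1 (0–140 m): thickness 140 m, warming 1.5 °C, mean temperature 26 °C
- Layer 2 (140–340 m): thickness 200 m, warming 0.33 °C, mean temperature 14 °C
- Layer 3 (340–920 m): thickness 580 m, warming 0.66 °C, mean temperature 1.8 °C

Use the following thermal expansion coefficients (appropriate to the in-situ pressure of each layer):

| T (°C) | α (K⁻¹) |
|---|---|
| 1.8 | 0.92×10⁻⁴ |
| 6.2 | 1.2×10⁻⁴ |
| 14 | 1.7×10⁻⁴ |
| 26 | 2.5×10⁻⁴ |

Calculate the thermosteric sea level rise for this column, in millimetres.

98.9 mm of thermosteric rise

Layer 1 at 26 °C → α = 2.5×10⁻⁴ K⁻¹
Layer 2 at 14 °C → α = 1.7×10⁻⁴ K⁻¹
Layer 3 at 1.8 °C → α = 0.92×10⁻⁴ K⁻¹
1.5 × 2.5×10⁻⁴ × 140 = 0.05250 m
0.33 × 200 × 1.7×10⁻⁴ = 0.01122 m
580 × 0.92×10⁻⁴ × 0.66 = 0.0352176 m
Δh = 0.05250 + 0.01122 + 0.0352176 = 0.0989376 m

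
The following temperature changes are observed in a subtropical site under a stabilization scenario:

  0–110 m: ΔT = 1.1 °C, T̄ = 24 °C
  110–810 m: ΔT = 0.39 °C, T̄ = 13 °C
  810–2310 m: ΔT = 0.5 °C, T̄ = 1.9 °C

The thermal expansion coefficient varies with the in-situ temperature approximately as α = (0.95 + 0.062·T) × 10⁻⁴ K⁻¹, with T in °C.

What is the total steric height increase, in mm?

Δh = 158 mm

Layer 1: α = (0.95 + 0.062×24)×10⁻⁴ = 2.438×10⁻⁴ K⁻¹
Layer 2: α = (0.95 + 0.062×13)×10⁻⁴ = 1.756×10⁻⁴ K⁻¹
Layer 3: α = (0.95 + 0.062×1.9)×10⁻⁴ = 1.0678×10⁻⁴ K⁻¹
0–110 m: 110 × 1.1 × 2.438×10⁻⁴ = 0.0294998 m
Layer 2: 700 × 0.39 × 1.756×10⁻⁴ = 0.0479388 m
810–2310 m: 1.0678×10⁻⁴ × 0.5 × 1500 = 0.080085 m
Δh = 0.0294998 + 0.0479388 + 0.080085 = 0.1575236 m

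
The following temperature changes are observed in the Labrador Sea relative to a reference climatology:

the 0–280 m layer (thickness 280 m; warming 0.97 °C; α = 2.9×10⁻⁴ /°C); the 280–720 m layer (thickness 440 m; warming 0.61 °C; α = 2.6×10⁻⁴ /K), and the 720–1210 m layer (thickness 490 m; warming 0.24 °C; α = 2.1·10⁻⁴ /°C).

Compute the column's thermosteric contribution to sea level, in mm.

0–280 m: 0.97 × 2.9×10⁻⁴ × 280 = 0.078764 m
Layer 2: 0.61 × 2.6×10⁻⁴ × 440 = 0.069784 m
0.24 × 2.1×10⁻⁴ × 490 = 0.024696 m
Δh = 0.078764 + 0.069784 + 0.024696 = 0.173244 m

173 mm of thermosteric rise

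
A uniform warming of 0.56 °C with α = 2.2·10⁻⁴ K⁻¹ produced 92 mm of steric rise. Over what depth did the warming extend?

H = Δh/(αΔT) = 0.092 / (2.2×10⁻⁴ × 0.56) ≈ 746.8 m

about 747 m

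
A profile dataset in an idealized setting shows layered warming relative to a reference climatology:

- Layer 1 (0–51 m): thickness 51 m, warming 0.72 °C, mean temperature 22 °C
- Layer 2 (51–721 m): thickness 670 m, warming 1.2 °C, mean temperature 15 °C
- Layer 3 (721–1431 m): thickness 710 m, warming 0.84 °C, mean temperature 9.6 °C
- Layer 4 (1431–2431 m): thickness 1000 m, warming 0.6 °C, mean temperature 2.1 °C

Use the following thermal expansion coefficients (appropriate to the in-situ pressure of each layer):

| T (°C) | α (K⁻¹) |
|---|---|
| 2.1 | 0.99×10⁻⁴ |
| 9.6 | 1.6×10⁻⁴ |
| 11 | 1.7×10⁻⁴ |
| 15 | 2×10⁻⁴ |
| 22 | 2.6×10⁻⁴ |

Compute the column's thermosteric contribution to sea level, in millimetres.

Layer 1 at 22 °C → α = 2.6×10⁻⁴ K⁻¹
Layer 2 at 15 °C → α = 2×10⁻⁴ K⁻¹
Layer 3 at 9.6 °C → α = 1.6×10⁻⁴ K⁻¹
Layer 4 at 2.1 °C → α = 0.99×10⁻⁴ K⁻¹
0–51 m: 0.72 × 2.6×10⁻⁴ × 51 = 0.0095472 m
1.2 × 670 × 2×10⁻⁴ = 0.16080 m
721–1431 m: 1.6×10⁻⁴ × 0.84 × 710 = 0.095424 m
1431–2431 m: 1000 × 0.99×10⁻⁴ × 0.6 = 0.05940 m
Δh = 0.0095472 + 0.16080 + 0.095424 + 0.05940 = 0.3251712 m ≈ 325 mm

325 mm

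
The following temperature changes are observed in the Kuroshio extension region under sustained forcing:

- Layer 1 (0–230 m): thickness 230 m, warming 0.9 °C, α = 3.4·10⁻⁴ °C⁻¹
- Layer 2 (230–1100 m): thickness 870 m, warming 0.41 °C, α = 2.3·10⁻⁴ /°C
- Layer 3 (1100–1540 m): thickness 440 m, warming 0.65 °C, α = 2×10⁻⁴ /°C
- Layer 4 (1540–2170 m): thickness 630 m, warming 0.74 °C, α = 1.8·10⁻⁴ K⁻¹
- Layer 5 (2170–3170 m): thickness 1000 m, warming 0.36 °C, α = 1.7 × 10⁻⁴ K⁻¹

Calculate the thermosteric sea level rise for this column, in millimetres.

355 mm

Layer 1: 0.9 × 230 × 3.4×10⁻⁴ = 0.07038 m
Layer 2: 0.41 × 2.3×10⁻⁴ × 870 = 0.082041 m
Layer 3: 440 × 2×10⁻⁴ × 0.65 = 0.05720 m
Layer 4: 630 × 1.8×10⁻⁴ × 0.74 = 0.083916 m
Layer 5: 1.7×10⁻⁴ × 0.36 × 1000 = 0.06120 m
Δh = 0.07038 + 0.082041 + 0.05720 + 0.083916 + 0.06120 = 0.354737 m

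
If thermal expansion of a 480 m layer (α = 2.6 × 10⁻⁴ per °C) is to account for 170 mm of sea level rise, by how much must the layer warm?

1.36 K

ΔT = Δh/(αH) = 0.17 / (2.6×10⁻⁴ × 480) ≈ 1.362 K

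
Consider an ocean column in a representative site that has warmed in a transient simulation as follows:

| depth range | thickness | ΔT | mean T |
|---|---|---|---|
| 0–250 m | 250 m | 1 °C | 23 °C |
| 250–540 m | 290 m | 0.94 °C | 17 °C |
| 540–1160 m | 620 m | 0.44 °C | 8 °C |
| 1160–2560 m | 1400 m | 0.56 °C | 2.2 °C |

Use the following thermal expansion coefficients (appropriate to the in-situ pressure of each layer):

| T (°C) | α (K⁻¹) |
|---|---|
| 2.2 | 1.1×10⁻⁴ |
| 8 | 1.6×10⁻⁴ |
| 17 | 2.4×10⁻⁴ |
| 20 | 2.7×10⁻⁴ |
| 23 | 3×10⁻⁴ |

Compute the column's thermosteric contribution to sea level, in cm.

Layer 1 at 23 °C → α = 3×10⁻⁴ K⁻¹
Layer 2 at 17 °C → α = 2.4×10⁻⁴ K⁻¹
Layer 3 at 8 °C → α = 1.6×10⁻⁴ K⁻¹
Layer 4 at 2.2 °C → α = 1.1×10⁻⁴ K⁻¹
Layer 1: 250 × 3×10⁻⁴ × 1 = 0.07500 m
250–540 m: 290 × 0.94 × 2.4×10⁻⁴ = 0.065424 m
1.6×10⁻⁴ × 0.44 × 620 = 0.043648 m
1160–2560 m: 1.1×10⁻⁴ × 1400 × 0.56 = 0.08624 m
Δh = 0.07500 + 0.065424 + 0.043648 + 0.08624 = 0.270312 m

27.0 cm of thermosteric rise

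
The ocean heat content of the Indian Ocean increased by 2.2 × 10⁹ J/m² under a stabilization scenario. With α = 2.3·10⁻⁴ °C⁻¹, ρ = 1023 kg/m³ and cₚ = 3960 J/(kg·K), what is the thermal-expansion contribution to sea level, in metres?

0.125 m

Δh = αQ/(ρcₚ) = 2.3×10⁻⁴ × 2.2×10⁹ / (1023 × 3960) ≈ 0.12490 m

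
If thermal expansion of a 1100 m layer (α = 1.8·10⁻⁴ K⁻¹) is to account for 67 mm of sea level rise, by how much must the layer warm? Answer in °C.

ΔT = Δh/(αH) = 0.067 / (1.8×10⁻⁴ × 1100) ≈ 0.3384 °C

0.34 °C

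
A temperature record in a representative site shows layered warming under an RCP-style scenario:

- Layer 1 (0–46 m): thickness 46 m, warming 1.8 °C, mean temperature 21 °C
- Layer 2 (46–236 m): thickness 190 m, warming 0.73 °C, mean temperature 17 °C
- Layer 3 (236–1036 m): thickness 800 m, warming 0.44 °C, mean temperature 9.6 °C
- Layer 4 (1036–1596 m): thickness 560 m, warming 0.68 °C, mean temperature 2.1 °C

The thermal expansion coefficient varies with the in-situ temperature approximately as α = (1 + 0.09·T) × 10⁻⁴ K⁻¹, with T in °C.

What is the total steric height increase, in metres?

0.170 m of thermosteric rise

Layer 1: α = (1 + 0.09×21)×10⁻⁴ = 2.89×10⁻⁴ K⁻¹
Layer 2: α = (1 + 0.09×17)×10⁻⁴ = 2.53×10⁻⁴ K⁻¹
Layer 3: α = (1 + 0.09×9.6)×10⁻⁴ = 1.864×10⁻⁴ K⁻¹
Layer 4: α = (1 + 0.09×2.1)×10⁻⁴ = 1.189×10⁻⁴ K⁻¹
0–46 m: 1.8 × 46 × 2.89×10⁻⁴ = 0.0239292 m
Layer 2: 2.53×10⁻⁴ × 190 × 0.73 = 0.0350911 m
800 × 1.864×10⁻⁴ × 0.44 = 0.0656128 m
1036–1596 m: 560 × 0.68 × 1.189×10⁻⁴ = 0.04527712 m
Δh = 0.0239292 + 0.0350911 + 0.0656128 + 0.04527712 = 0.16991022 m ≈ 0.170 m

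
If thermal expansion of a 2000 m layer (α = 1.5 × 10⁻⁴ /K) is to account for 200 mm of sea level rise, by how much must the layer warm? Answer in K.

ΔT = Δh/(αH) = 0.2 / (1.5×10⁻⁴ × 2000) ≈ 0.6667 K

about 0.667 K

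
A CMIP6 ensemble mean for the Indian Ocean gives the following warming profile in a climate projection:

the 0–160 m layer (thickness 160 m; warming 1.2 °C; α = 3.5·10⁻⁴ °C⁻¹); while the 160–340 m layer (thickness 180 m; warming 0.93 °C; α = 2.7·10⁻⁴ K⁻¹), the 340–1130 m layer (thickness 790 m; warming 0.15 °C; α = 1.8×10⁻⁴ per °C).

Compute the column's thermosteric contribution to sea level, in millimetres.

3.5×10⁻⁴ × 160 × 1.2 = 0.06720 m
180 × 2.7×10⁻⁴ × 0.93 = 0.045198 m
340–1130 m: 0.15 × 790 × 1.8×10⁻⁴ = 0.02133 m
Δh = 0.06720 + 0.045198 + 0.02133 = 0.133728 m

134 mm of thermosteric rise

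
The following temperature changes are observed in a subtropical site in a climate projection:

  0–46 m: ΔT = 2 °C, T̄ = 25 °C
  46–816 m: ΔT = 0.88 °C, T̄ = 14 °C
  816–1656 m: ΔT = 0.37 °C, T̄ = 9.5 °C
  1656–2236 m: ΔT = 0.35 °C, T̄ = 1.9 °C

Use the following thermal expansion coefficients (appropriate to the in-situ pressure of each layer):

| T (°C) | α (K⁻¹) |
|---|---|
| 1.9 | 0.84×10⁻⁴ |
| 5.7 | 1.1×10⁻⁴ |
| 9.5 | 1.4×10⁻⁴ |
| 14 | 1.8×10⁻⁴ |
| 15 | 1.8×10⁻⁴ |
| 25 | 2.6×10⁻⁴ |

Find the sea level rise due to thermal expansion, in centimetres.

Layer 1 at 25 °C → α = 2.6×10⁻⁴ K⁻¹
Layer 2 at 14 °C → α = 1.8×10⁻⁴ K⁻¹
Layer 3 at 9.5 °C → α = 1.4×10⁻⁴ K⁻¹
Layer 4 at 1.9 °C → α = 0.84×10⁻⁴ K⁻¹
2 × 46 × 2.6×10⁻⁴ = 0.02392 m
Layer 2: 770 × 1.8×10⁻⁴ × 0.88 = 0.121968 m
Layer 3: 840 × 0.37 × 1.4×10⁻⁴ = 0.043512 m
1656–2236 m: 0.84×10⁻⁴ × 0.35 × 580 = 0.017052 m
Δh = 0.02392 + 0.121968 + 0.043512 + 0.017052 = 0.206452 m ≈ 21 cm

21 cm of thermosteric rise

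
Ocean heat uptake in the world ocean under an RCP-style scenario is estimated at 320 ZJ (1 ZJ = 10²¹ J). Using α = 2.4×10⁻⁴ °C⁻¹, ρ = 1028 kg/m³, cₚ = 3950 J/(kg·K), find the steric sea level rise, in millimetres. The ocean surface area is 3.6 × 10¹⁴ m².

about 52.5 mm

Per unit area: Q = 320×10²¹ / (3.6×10¹⁴) ≈ 8.889×10⁸ J/m²
Δh = αQ/(ρcₚ) = 2.4×10⁻⁴ × 8.889×10⁸ / (1028 × 3950) ≈ 0.052538 m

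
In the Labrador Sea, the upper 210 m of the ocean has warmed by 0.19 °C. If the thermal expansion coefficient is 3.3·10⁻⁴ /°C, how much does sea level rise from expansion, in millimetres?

Δh = αΔT·H = 3.3×10⁻⁴ × 0.19 × 210 = 0.013167 m

13 mm of thermosteric rise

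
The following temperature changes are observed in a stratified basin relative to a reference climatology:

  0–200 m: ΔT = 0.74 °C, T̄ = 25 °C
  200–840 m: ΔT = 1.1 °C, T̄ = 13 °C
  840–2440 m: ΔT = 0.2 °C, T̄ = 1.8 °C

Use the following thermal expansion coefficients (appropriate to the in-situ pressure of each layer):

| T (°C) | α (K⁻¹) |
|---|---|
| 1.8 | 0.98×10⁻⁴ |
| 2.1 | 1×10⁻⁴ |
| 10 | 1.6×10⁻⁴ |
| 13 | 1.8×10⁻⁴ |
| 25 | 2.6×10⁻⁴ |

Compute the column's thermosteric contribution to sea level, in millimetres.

197 mm of thermosteric rise

Layer 1 at 25 °C → α = 2.6×10⁻⁴ K⁻¹
Layer 2 at 13 °C → α = 1.8×10⁻⁴ K⁻¹
Layer 3 at 1.8 °C → α = 0.98×10⁻⁴ K⁻¹
200 × 2.6×10⁻⁴ × 0.74 = 0.03848 m
1.1 × 640 × 1.8×10⁻⁴ = 0.12672 m
840–2440 m: 0.2 × 0.98×10⁻⁴ × 1600 = 0.03136 m
Δh = 0.03848 + 0.12672 + 0.03136 = 0.19656 m ≈ 197 mm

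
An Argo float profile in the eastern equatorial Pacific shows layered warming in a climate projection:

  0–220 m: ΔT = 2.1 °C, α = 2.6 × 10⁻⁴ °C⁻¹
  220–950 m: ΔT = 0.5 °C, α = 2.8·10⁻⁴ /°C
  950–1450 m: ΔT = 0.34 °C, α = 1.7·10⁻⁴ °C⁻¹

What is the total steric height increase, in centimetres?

about 25.1 cm

Layer 1: 2.6×10⁻⁴ × 2.1 × 220 = 0.12012 m
730 × 0.5 × 2.8×10⁻⁴ = 0.10220 m
Layer 3: 1.7×10⁻⁴ × 0.34 × 500 = 0.02890 m
Δh = 0.12012 + 0.10220 + 0.02890 = 0.25122 m ≈ 25.1 cm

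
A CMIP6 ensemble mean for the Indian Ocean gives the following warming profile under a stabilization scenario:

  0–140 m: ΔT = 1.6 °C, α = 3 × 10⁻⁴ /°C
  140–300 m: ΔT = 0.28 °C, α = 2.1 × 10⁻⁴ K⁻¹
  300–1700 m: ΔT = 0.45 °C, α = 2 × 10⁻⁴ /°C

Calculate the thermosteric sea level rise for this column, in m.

1.6 × 3×10⁻⁴ × 140 = 0.06720 m
160 × 2.1×10⁻⁴ × 0.28 = 0.009408 m
Layer 3: 2×10⁻⁴ × 0.45 × 1400 = 0.12600 m
Δh = 0.06720 + 0.009408 + 0.12600 = 0.202608 m

0.20 m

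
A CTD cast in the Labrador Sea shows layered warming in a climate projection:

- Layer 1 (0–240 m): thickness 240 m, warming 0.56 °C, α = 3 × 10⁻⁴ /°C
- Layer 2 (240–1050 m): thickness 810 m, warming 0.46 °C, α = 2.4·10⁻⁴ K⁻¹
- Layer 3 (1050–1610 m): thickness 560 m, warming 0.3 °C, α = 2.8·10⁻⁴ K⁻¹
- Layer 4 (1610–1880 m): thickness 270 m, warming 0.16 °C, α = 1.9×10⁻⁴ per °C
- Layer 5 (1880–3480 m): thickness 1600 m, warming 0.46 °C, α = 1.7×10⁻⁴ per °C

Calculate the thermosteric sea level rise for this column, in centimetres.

0–240 m: 0.56 × 3×10⁻⁴ × 240 = 0.04032 m
240–1050 m: 2.4×10⁻⁴ × 0.46 × 810 = 0.089424 m
Layer 3: 2.8×10⁻⁴ × 560 × 0.3 = 0.04704 m
1610–1880 m: 1.9×10⁻⁴ × 270 × 0.16 = 0.008208 m
Layer 5: 0.46 × 1600 × 1.7×10⁻⁴ = 0.12512 m
Δh = 0.04032 + 0.089424 + 0.04704 + 0.008208 + 0.12512 = 0.310112 m ≈ 31 cm

Δh ≈ 31 cm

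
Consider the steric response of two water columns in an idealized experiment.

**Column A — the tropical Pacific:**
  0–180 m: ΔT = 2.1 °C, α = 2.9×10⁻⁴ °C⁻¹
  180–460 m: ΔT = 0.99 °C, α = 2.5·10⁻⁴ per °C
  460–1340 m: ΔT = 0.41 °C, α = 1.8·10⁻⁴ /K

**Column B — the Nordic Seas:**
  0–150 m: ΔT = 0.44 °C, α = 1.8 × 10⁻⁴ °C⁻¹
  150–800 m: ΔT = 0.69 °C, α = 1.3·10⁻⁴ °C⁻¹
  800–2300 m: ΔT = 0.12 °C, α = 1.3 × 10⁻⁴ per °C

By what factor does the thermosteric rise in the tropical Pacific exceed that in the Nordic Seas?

A 0–180 m: 2.9×10⁻⁴ × 2.1 × 180 = 0.10962 m
A 280 × 2.5×10⁻⁴ × 0.99 = 0.06930 m
A Layer 3: 1.8×10⁻⁴ × 880 × 0.41 = 0.064944 m
A total: 0.243864 m
B 0–150 m: 150 × 1.8×10⁻⁴ × 0.44 = 0.01188 m
B 650 × 1.3×10⁻⁴ × 0.69 = 0.058305 m
B Layer 3: 0.12 × 1500 × 1.3×10⁻⁴ = 0.02340 m
B total: 0.093585 m
Ratio: 0.243864 / 0.093585 ≈ 2.606

a factor of 2.6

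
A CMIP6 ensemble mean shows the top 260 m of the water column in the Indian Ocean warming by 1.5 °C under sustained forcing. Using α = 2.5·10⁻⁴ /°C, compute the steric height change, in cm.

Δh = αΔT·H = 2.5×10⁻⁴ × 1.5 × 260 = 0.09750 m

Δh = 9.75 cm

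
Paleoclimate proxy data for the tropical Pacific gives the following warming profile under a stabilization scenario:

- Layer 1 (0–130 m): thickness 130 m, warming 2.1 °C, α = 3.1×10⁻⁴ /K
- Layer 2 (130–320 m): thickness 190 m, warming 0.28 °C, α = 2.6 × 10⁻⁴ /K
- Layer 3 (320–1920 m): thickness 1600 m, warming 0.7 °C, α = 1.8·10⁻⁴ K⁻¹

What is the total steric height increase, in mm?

300 mm

2.1 × 3.1×10⁻⁴ × 130 = 0.08463 m
Layer 2: 2.6×10⁻⁴ × 0.28 × 190 = 0.013832 m
320–1920 m: 0.7 × 1600 × 1.8×10⁻⁴ = 0.20160 m
Δh = 0.08463 + 0.013832 + 0.20160 = 0.300062 m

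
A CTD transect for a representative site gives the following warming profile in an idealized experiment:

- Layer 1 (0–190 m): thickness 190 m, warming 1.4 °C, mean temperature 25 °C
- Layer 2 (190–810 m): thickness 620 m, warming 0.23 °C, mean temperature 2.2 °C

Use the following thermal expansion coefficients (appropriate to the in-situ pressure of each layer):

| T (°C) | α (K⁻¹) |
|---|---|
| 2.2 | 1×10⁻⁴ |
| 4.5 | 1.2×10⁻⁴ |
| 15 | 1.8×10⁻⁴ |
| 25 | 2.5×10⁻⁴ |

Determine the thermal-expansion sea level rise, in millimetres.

Layer 1 at 25 °C → α = 2.5×10⁻⁴ K⁻¹
Layer 2 at 2.2 °C → α = 1×10⁻⁴ K⁻¹
Layer 1: 1.4 × 190 × 2.5×10⁻⁴ = 0.06650 m
1×10⁻⁴ × 0.23 × 620 = 0.01426 m
Δh = 0.06650 + 0.01426 = 0.08076 m

Δh = 80.8 mm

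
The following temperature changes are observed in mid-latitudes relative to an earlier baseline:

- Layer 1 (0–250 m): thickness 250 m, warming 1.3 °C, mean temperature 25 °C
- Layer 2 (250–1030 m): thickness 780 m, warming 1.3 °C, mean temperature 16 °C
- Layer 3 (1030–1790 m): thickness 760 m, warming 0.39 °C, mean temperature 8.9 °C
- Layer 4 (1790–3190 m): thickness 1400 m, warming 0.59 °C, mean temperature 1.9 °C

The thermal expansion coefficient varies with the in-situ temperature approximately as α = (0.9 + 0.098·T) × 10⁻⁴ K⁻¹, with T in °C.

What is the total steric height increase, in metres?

0.50 m

Layer 1: α = (0.9 + 0.098×25)×10⁻⁴ = 3.35×10⁻⁴ K⁻¹
Layer 2: α = (0.9 + 0.098×16)×10⁻⁴ = 2.468×10⁻⁴ K⁻¹
Layer 3: α = (0.9 + 0.098×8.9)×10⁻⁴ = 1.7722×10⁻⁴ K⁻¹
Layer 4: α = (0.9 + 0.098×1.9)×10⁻⁴ = 1.0862×10⁻⁴ K⁻¹
Layer 1: 3.35×10⁻⁴ × 250 × 1.3 = 0.108875 m
2.468×10⁻⁴ × 1.3 × 780 = 0.2502552 m
1.7722×10⁻⁴ × 760 × 0.39 = 0.052528008 m
1790–3190 m: 1.0862×10⁻⁴ × 0.59 × 1400 = 0.08972012 m
Δh = 0.108875 + 0.2502552 + 0.052528008 + 0.08972012 = 0.501378328 m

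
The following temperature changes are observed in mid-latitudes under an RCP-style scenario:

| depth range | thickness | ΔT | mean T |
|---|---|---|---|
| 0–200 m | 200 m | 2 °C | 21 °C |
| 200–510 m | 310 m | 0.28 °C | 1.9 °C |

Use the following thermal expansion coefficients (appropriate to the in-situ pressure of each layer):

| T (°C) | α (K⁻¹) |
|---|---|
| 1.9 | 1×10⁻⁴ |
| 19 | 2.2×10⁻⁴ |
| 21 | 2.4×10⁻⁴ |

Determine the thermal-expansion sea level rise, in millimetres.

Layer 1 at 21 °C → α = 2.4×10⁻⁴ K⁻¹
Layer 2 at 1.9 °C → α = 1×10⁻⁴ K⁻¹
2.4×10⁻⁴ × 200 × 2 = 0.09600 m
200–510 m: 0.28 × 310 × 1×10⁻⁴ = 0.00868 m
Δh = 0.09600 + 0.00868 = 0.10468 m ≈ 105 mm

Δh = 105 mm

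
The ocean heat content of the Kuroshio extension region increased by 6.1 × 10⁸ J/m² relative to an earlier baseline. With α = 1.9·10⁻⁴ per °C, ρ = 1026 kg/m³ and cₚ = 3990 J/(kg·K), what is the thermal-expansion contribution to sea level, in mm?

Δh = αQ/(ρcₚ) = 1.9×10⁻⁴ × 6.1×10⁸ / (1026 × 3990) ≈ 0.028312 m

28 mm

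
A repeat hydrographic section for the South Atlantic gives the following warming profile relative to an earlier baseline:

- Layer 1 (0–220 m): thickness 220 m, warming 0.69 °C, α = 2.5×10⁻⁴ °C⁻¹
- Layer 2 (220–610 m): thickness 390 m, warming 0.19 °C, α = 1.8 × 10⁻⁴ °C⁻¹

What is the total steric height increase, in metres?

0.051 m

Layer 1: 0.69 × 2.5×10⁻⁴ × 220 = 0.03795 m
Layer 2: 390 × 0.19 × 1.8×10⁻⁴ = 0.013338 m
Δh = 0.03795 + 0.013338 = 0.051288 m ≈ 0.051 m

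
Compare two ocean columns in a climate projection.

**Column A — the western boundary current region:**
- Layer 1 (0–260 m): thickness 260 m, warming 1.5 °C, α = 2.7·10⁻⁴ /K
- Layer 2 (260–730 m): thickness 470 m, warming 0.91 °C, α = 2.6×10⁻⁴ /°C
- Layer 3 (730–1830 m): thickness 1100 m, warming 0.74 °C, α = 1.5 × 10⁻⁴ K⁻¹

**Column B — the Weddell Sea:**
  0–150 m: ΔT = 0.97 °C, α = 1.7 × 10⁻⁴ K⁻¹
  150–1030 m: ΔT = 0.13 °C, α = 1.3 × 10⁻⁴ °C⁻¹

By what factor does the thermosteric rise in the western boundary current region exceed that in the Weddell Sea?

8.5

A 2.7×10⁻⁴ × 1.5 × 260 = 0.10530 m
A 260–730 m: 470 × 2.6×10⁻⁴ × 0.91 = 0.111202 m
A Layer 3: 1.5×10⁻⁴ × 0.74 × 1100 = 0.12210 m
A total: 0.338602 m
B 0–150 m: 150 × 1.7×10⁻⁴ × 0.97 = 0.024735 m
B 150–1030 m: 880 × 0.13 × 1.3×10⁻⁴ = 0.014872 m
B total: 0.039607 m
Ratio: 0.338602 / 0.039607 ≈ 8.549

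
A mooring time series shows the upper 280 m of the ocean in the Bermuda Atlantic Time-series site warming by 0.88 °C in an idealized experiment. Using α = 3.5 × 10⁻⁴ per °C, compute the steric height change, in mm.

Δh = αΔT·H = 3.5×10⁻⁴ × 0.88 × 280 = 0.08624 m

86.2 mm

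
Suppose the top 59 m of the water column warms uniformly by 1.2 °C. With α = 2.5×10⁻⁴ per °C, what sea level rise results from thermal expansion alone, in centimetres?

Δh = αΔT·H = 2.5×10⁻⁴ × 1.2 × 59 = 0.01770 m

Δh ≈ 1.8 cm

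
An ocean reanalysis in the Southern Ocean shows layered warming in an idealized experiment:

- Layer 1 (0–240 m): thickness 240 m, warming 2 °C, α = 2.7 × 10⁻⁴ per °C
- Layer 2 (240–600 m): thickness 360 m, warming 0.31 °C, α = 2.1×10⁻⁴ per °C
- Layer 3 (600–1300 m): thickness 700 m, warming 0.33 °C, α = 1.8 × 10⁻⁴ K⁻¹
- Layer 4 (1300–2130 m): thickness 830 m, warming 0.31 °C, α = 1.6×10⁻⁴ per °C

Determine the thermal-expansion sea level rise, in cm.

2.7×10⁻⁴ × 240 × 2 = 0.12960 m
Layer 2: 360 × 2.1×10⁻⁴ × 0.31 = 0.023436 m
Layer 3: 700 × 0.33 × 1.8×10⁻⁴ = 0.04158 m
1300–2130 m: 1.6×10⁻⁴ × 0.31 × 830 = 0.041168 m
Δh = 0.12960 + 0.023436 + 0.04158 + 0.041168 = 0.235784 m ≈ 23.6 cm

23.6 cm of thermosteric rise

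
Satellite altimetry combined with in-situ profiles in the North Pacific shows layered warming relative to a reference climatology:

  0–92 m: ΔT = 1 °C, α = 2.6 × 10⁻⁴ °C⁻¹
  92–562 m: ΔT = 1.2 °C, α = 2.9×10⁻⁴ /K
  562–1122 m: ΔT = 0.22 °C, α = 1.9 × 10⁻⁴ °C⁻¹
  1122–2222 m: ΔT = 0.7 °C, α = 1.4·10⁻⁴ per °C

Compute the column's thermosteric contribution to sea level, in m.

92 × 1 × 2.6×10⁻⁴ = 0.02392 m
92–562 m: 470 × 2.9×10⁻⁴ × 1.2 = 0.16356 m
Layer 3: 0.22 × 560 × 1.9×10⁻⁴ = 0.023408 m
1122–2222 m: 1100 × 0.7 × 1.4×10⁻⁴ = 0.10780 m
Δh = 0.02392 + 0.16356 + 0.023408 + 0.10780 = 0.318688 m

about 0.319 m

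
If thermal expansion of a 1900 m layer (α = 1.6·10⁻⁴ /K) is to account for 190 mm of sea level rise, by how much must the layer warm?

about 0.625 °C

ΔT = Δh/(αH) = 0.19 / (1.6×10⁻⁴ × 1900) = 0.6250 °C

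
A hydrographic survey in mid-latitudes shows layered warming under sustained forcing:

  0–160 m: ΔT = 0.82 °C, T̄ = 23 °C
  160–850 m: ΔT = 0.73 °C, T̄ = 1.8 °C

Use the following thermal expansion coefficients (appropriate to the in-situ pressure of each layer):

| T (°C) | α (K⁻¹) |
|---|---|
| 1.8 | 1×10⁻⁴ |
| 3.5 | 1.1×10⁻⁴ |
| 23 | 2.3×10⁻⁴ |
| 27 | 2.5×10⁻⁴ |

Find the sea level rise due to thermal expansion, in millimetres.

81 mm of thermosteric rise

Layer 1 at 23 °C → α = 2.3×10⁻⁴ K⁻¹
Layer 2 at 1.8 °C → α = 1×10⁻⁴ K⁻¹
0–160 m: 160 × 2.3×10⁻⁴ × 0.82 = 0.030176 m
Layer 2: 0.73 × 1×10⁻⁴ × 690 = 0.05037 m
Δh = 0.030176 + 0.05037 = 0.080546 m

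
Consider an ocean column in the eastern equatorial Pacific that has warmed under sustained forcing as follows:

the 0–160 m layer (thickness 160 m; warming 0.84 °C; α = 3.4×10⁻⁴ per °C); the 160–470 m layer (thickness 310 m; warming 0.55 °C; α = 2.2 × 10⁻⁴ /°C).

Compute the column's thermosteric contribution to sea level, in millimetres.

about 83.2 mm

Layer 1: 0.84 × 3.4×10⁻⁴ × 160 = 0.045696 m
0.55 × 2.2×10⁻⁴ × 310 = 0.03751 m
Δh = 0.045696 + 0.03751 = 0.083206 m ≈ 83.2 mm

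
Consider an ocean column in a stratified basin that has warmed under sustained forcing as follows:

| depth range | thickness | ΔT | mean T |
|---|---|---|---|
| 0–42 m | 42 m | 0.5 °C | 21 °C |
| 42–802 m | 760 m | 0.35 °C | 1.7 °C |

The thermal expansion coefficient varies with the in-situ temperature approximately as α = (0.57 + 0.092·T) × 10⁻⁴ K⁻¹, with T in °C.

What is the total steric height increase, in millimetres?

Δh = 25 mm

Layer 1: α = (0.57 + 0.092×21)×10⁻⁴ = 2.502×10⁻⁴ K⁻¹
Layer 2: α = (0.57 + 0.092×1.7)×10⁻⁴ = 0.7264×10⁻⁴ K⁻¹
0–42 m: 0.5 × 42 × 2.502×10⁻⁴ = 0.0052542 m
42–802 m: 0.35 × 0.7264×10⁻⁴ × 760 = 0.01932224 m
Δh = 0.0052542 + 0.01932224 = 0.02457644 m ≈ 25 mm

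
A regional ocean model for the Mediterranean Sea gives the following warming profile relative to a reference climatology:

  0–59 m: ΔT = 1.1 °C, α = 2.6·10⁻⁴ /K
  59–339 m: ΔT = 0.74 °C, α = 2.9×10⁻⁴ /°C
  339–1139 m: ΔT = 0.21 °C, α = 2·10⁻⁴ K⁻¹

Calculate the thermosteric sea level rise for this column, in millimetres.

Layer 1: 2.6×10⁻⁴ × 59 × 1.1 = 0.016874 m
0.74 × 280 × 2.9×10⁻⁴ = 0.060088 m
800 × 0.21 × 2×10⁻⁴ = 0.03360 m
Δh = 0.016874 + 0.060088 + 0.03360 = 0.110562 m

110 mm of thermosteric rise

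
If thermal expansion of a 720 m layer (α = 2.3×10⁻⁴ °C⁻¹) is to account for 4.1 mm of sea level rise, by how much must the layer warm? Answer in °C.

about 0.025 °C

ΔT = Δh/(αH) = 0.0041 / (2.3×10⁻⁴ × 720) ≈ 0.02476 °C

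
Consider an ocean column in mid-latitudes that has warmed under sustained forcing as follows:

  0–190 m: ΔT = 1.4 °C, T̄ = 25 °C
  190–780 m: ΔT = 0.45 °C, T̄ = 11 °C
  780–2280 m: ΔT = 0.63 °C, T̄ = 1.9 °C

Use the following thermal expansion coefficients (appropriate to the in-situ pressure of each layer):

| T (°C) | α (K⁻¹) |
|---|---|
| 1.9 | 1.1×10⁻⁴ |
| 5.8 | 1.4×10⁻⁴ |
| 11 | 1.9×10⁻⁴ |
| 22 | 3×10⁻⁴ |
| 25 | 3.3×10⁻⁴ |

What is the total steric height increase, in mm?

Layer 1 at 25 °C → α = 3.3×10⁻⁴ K⁻¹
Layer 2 at 11 °C → α = 1.9×10⁻⁴ K⁻¹
Layer 3 at 1.9 °C → α = 1.1×10⁻⁴ K⁻¹
190 × 1.4 × 3.3×10⁻⁴ = 0.08778 m
Layer 2: 1.9×10⁻⁴ × 590 × 0.45 = 0.050445 m
Layer 3: 1500 × 1.1×10⁻⁴ × 0.63 = 0.10395 m
Δh = 0.08778 + 0.050445 + 0.10395 = 0.242175 m ≈ 240 mm

240 mm of thermosteric rise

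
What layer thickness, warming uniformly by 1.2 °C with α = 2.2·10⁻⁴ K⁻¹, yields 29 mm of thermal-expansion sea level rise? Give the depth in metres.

H = Δh/(αΔT) = 0.029 / (2.2×10⁻⁴ × 1.2) ≈ 109.8 m

H ≈ 110 m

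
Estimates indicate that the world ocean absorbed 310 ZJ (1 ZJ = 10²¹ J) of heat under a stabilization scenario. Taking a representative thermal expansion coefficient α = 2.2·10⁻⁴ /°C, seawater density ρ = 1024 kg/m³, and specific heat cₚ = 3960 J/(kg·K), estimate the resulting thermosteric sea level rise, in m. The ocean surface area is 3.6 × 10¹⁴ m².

0.047 m of thermosteric rise

Per unit area: Q = 310×10²¹ / (3.6×10¹⁴) ≈ 8.611×10⁸ J/m²
Δh = αQ/(ρcₚ) = 2.2×10⁻⁴ × 8.611×10⁸ / (1024 × 3960) ≈ 0.046718 m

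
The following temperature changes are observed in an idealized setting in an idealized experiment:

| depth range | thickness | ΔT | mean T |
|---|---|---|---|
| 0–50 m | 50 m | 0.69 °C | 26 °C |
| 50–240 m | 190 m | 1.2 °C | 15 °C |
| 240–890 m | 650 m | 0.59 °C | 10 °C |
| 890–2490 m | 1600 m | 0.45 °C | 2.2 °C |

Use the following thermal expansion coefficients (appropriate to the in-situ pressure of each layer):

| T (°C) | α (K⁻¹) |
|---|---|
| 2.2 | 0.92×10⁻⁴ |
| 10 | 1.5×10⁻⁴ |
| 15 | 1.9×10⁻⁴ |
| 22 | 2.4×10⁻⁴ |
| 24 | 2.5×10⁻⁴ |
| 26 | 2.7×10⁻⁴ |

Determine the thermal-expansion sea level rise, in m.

0.176 m

Layer 1 at 26 °C → α = 2.7×10⁻⁴ K⁻¹
Layer 2 at 15 °C → α = 1.9×10⁻⁴ K⁻¹
Layer 3 at 10 °C → α = 1.5×10⁻⁴ K⁻¹
Layer 4 at 2.2 °C → α = 0.92×10⁻⁴ K⁻¹
0.69 × 2.7×10⁻⁴ × 50 = 0.009315 m
Layer 2: 1.9×10⁻⁴ × 190 × 1.2 = 0.04332 m
Layer 3: 650 × 0.59 × 1.5×10⁻⁴ = 0.057525 m
1600 × 0.92×10⁻⁴ × 0.45 = 0.06624 m
Δh = 0.009315 + 0.04332 + 0.057525 + 0.06624 = 0.17640 m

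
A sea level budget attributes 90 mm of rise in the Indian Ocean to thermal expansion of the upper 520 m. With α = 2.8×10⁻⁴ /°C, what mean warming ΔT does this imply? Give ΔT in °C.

about 0.618 °C

ΔT = Δh/(αH) = 0.09 / (2.8×10⁻⁴ × 520) ≈ 0.6181 °C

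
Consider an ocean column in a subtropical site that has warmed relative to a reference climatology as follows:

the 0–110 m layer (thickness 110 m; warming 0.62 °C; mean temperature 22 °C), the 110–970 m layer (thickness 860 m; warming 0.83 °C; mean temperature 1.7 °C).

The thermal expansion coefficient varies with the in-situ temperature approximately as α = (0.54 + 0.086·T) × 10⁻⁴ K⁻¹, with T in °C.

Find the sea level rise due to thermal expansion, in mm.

Δh = 66 mm

Layer 1: α = (0.54 + 0.086×22)×10⁻⁴ = 2.432×10⁻⁴ K⁻¹
Layer 2: α = (0.54 + 0.086×1.7)×10⁻⁴ = 0.6862×10⁻⁴ K⁻¹
Layer 1: 0.62 × 110 × 2.432×10⁻⁴ = 0.01658624 m
110–970 m: 0.83 × 0.6862×10⁻⁴ × 860 = 0.048980956 m
Δh = 0.01658624 + 0.048980956 = 0.065567196 m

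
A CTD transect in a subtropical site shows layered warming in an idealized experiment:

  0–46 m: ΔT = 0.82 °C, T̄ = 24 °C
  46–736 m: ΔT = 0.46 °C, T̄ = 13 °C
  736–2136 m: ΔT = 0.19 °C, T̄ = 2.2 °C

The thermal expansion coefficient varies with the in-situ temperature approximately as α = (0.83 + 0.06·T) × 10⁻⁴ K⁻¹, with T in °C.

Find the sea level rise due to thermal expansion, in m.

Layer 1: α = (0.83 + 0.06×24)×10⁻⁴ = 2.27×10⁻⁴ K⁻¹
Layer 2: α = (0.83 + 0.06×13)×10⁻⁴ = 1.61×10⁻⁴ K⁻¹
Layer 3: α = (0.83 + 0.06×2.2)×10⁻⁴ = 0.962×10⁻⁴ K⁻¹
46 × 0.82 × 2.27×10⁻⁴ = 0.00856244 m
Layer 2: 0.46 × 1.61×10⁻⁴ × 690 = 0.0511014 m
0.962×10⁻⁴ × 1400 × 0.19 = 0.0255892 m
Δh = 0.00856244 + 0.0511014 + 0.0255892 = 0.08525304 m

about 0.0853 m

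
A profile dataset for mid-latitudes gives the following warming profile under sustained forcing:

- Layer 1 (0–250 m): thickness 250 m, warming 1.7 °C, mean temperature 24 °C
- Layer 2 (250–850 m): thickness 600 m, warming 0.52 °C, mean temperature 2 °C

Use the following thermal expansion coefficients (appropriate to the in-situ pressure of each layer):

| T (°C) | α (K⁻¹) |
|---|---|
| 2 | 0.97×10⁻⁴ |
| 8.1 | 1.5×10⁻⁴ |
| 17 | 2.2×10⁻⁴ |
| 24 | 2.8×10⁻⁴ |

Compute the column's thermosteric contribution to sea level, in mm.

Layer 1 at 24 °C → α = 2.8×10⁻⁴ K⁻¹
Layer 2 at 2 °C → α = 0.97×10⁻⁴ K⁻¹
Layer 1: 1.7 × 2.8×10⁻⁴ × 250 = 0.11900 m
0.52 × 0.97×10⁻⁴ × 600 = 0.030264 m
Δh = 0.11900 + 0.030264 = 0.149264 m ≈ 150 mm

150 mm of thermosteric rise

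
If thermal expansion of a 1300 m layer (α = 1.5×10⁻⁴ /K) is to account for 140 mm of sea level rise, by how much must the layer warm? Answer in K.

0.718 K

ΔT = Δh/(αH) = 0.14 / (1.5×10⁻⁴ × 1300) ≈ 0.7179 K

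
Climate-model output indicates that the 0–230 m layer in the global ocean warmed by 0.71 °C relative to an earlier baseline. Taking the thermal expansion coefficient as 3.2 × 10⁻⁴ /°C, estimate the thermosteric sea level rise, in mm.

Δh = αΔT·H = 3.2×10⁻⁴ × 0.71 × 230 = 0.052256 m

about 52 mm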